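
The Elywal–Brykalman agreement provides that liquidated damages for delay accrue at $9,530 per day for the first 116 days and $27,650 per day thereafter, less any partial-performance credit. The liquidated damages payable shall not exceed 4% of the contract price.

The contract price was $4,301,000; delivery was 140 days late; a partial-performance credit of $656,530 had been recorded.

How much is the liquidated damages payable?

First 116 days: 116 × $9,530 = $1,105,480
Remaining days: (140 − 116) × $27,650 = $663,600
Accrued per-day damages: $1,105,480 + $663,600 = $1,769,080
Less partial-performance credit: $1,769,080 − $656,530 = $1,112,550
Cap: 4% of $4,301,000 = $172,040
Cap at $172,040: $1,112,550 exceeds the cap → $172,040

$172,040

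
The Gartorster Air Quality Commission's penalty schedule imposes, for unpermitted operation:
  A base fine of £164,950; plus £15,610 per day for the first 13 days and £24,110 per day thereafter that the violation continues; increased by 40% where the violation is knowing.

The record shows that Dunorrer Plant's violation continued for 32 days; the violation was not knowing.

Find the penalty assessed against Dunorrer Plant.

£825,970

First 13 days: 13 × £15,610 = £202,930
Remaining days: (32 − 13) × £24,110 = £458,090
Per-day component: £202,930 + £458,090 = £661,020
Base plus per-day: £164,950 + £661,020 = £825,970
The violation was not knowing: no 40% increase.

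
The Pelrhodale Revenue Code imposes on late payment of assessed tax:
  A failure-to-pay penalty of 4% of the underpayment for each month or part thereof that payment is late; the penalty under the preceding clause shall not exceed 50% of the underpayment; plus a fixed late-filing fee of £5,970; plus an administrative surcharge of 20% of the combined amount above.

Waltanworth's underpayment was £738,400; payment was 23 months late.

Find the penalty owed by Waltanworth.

Accrued rate: 4% × 23 = 92%, capped at 50% → 50%
Failure-to-pay penalty: 50% of £738,400 = £369,200
Penalty before surcharge: £369,200 + £5,970 = £375,170
Administrative surcharge: 20% of £375,170 = £75,034
Total penalty: £375,170 + £75,034 = £450,204

£450,204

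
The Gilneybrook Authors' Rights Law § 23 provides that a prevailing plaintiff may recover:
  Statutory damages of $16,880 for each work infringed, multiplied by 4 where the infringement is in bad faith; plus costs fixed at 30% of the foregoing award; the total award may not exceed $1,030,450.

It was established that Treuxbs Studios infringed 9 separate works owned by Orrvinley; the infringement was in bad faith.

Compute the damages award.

$789,984

Statutory damages: 9 × $16,880 = $151,920
Multiplied by 4: 4 × $151,920 = $607,680
Costs: 30% of $607,680 = $182,304
Award plus costs: $607,680 + $182,304 = $789,984
Cap at $1,030,450: $789,984 is within the cap, no reduction.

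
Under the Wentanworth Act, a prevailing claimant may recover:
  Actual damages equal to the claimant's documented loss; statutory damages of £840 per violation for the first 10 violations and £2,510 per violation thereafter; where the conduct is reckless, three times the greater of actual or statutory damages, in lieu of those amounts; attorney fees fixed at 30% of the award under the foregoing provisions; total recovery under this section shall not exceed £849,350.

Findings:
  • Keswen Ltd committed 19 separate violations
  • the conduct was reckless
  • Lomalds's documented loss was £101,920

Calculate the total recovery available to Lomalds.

First 10 violations: 10 × £840 = £8,400
Remaining violations: (19 − 10) × £2,510 = £22,590
Statutory damages: £8,400 + £22,590 = £30,990
Greater of actual damages (£101,920) or statutory damages (£30,990): £101,920
Trebled: 3 × £101,920 = £305,760
Attorney fees: 30% of £305,760 = £91,728
Total before cap: £305,760 + £91,728 = £397,488
Cap at £849,350: £397,488 is within the cap, no reduction.

£397,488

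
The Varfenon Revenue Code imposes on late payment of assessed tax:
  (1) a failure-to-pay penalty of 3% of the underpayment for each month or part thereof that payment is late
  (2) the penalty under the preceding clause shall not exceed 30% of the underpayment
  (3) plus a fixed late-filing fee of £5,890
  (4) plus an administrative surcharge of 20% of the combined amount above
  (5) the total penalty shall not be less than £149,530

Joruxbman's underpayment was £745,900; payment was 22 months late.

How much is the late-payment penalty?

£275,592

Accrued rate: 3% × 22 = 66%, capped at 30% → 30%
Failure-to-pay penalty: 30% of £745,900 = £223,770
Penalty before surcharge: £223,770 + £5,890 = £229,660
Administrative surcharge: 20% of £229,660 = £45,932
Total penalty: £229,660 + £45,932 = £275,592
Minimum £149,530: £275,592 meets the minimum, no increase.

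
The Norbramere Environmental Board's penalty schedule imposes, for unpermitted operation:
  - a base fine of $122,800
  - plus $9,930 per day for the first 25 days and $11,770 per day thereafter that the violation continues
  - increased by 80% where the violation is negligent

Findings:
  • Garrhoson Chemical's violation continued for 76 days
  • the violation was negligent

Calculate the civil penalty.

$1,748,376

First 25 days: 25 × $9,930 = $248,250
Remaining days: (76 − 25) × $11,770 = $600,270
Per-day component: $248,250 + $600,270 = $848,520
Base plus per-day: $122,800 + $848,520 = $971,320
Enhancement: 80% of $971,320 = $777,056
Enhanced fine: $971,320 + $777,056 = $1,748,376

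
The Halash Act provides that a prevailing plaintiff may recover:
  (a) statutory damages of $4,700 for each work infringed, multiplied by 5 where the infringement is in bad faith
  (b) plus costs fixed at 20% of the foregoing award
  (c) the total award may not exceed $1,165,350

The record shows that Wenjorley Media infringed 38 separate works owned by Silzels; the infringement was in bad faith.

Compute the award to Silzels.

Award: $1,071,600

Statutory damages: 38 × $4,700 = $178,600
Multiplied by 5: 5 × $178,600 = $893,000
Costs: 20% of $893,000 = $178,600
Award plus costs: $893,000 + $178,600 = $1,071,600
Cap at $1,165,350: $1,071,600 is within the cap, no reduction.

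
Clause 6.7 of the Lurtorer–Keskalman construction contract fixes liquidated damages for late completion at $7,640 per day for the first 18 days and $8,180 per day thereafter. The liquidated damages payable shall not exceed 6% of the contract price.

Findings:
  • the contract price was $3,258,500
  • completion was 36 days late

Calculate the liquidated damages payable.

First 18 days: 18 × $7,640 = $137,520
Remaining days: (36 − 18) × $8,180 = $147,240
Accrued per-day damages: $137,520 + $147,240 = $284,760
Cap: 6% of $3,258,500 = $195,510
Cap at $195,510: $284,760 exceeds the cap → $195,510

$195,510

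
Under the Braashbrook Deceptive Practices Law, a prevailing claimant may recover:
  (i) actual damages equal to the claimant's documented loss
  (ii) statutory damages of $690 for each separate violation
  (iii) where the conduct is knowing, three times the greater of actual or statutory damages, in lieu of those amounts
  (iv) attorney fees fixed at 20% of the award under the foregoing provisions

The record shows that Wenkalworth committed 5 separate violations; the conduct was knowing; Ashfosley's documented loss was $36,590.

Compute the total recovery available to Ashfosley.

$131,724

Statutory damages: 5 × $690 = $3,450
Greater of actual damages ($36,590) or statutory damages ($3,450): $36,590
Trebled: 3 × $36,590 = $109,770
Attorney fees: 20% of $109,770 = $21,954
Total recovery: $109,770 + $21,954 = $131,724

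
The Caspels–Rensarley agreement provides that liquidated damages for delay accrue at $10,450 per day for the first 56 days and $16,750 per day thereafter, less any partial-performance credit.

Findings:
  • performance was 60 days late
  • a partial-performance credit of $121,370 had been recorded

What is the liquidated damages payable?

First 56 days: 56 × $10,450 = $585,200
Remaining days: (60 − 56) × $16,750 = $67,000
Accrued per-day damages: $585,200 + $67,000 = $652,200
Less partial-performance credit: $652,200 − $121,370 = $530,830

$530,830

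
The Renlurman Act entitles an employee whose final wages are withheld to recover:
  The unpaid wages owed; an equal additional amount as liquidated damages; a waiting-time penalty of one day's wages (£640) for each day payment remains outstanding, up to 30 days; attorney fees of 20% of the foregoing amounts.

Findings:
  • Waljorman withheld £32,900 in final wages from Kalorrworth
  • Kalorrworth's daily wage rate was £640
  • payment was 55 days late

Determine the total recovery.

Liquidated damages (equal amount): £32,900
Penalty days: min(55, 30) = 30
Waiting-time penalty: 30 × £640 = £19,200
Subtotal: £32,900 + £32,900 + £19,200 = £85,000
Attorney fees: 20% of £85,000 = £17,000
Total award: £85,000 + £17,000 = £102,000

£102,000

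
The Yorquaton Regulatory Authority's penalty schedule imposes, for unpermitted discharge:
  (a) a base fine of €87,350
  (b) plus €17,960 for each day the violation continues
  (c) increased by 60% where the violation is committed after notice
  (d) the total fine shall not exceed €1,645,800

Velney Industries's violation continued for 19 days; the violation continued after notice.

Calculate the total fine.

Per-day component: 19 × €17,960 = €341,240
Base plus per-day: €87,350 + €341,240 = €428,590
Enhancement: 60% of €428,590 = €257,154
Enhanced fine: €428,590 + €257,154 = €685,744
Cap at €1,645,800: €685,744 is within the cap, no reduction.

€685,744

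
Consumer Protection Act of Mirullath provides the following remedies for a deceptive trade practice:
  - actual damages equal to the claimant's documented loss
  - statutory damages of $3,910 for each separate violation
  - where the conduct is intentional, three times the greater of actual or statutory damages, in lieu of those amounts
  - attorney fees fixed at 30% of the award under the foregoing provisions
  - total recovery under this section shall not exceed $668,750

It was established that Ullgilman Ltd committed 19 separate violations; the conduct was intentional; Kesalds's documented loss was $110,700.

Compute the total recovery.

Statutory damages: 19 × $3,910 = $74,290
Greater of actual damages ($110,700) or statutory damages ($74,290): $110,700
Trebled: 3 × $110,700 = $332,100
Attorney fees: 30% of $332,100 = $99,630
Total before cap: $332,100 + $99,630 = $431,730
Cap at $668,750: $431,730 is within the cap, no reduction.

$431,730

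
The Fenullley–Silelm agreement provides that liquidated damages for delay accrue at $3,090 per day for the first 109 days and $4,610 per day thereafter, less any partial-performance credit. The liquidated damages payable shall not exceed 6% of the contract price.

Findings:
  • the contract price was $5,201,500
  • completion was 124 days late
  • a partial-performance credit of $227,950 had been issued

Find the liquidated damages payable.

$178,010

First 109 days: 109 × $3,090 = $336,810
Remaining days: (124 − 109) × $4,610 = $69,150
Accrued per-day damages: $336,810 + $69,150 = $405,960
Less partial-performance credit: $405,960 − $227,950 = $178,010
Cap: 6% of $5,201,500 = $312,090
Cap at $312,090: $178,010 is within the cap, no reduction.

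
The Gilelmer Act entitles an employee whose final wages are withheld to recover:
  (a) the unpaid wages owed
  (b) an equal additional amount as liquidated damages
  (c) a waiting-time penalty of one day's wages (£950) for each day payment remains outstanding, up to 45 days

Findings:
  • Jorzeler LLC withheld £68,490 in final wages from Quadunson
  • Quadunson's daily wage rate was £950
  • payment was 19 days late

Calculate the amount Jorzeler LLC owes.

Liquidated damages (equal amount): £68,490
Penalty days: min(19, 45) = 19
Waiting-time penalty: 19 × £950 = £18,050
Total award: £68,490 + £68,490 + £18,050 = £155,030

Total award: £155,030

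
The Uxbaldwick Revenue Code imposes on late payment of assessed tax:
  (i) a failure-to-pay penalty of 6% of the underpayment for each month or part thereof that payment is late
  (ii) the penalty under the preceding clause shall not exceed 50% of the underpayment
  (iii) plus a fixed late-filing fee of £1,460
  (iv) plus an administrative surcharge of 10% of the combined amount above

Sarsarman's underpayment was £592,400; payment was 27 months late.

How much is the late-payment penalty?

Accrued rate: 6% × 27 = 162%, capped at 50% → 50%
Failure-to-pay penalty: 50% of £592,400 = £296,200
Penalty before surcharge: £296,200 + £1,460 = £297,660
Administrative surcharge: 10% of £297,660 = £29,766
Total penalty: £297,660 + £29,766 = £327,426

£327,426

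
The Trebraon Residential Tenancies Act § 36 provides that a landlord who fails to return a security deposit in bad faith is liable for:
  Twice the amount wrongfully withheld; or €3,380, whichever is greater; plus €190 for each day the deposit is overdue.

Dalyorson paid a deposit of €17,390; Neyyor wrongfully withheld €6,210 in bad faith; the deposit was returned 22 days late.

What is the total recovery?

Recovery: €16,600

Doubled: 2 × €6,210 = €12,420
Minimum €3,380: €12,420 meets the minimum, no increase.
Late-return penalty: 22 × €190 = €4,180
Damages plus late penalty: €12,420 + €4,180 = €16,600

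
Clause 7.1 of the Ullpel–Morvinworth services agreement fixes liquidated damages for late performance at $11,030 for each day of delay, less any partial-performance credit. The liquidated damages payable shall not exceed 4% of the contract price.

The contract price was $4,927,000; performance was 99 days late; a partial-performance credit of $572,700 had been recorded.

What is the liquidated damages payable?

Liquidated damages: $197,080

Per-day damages: 99 × $11,030 = $1,091,970
Less partial-performance credit: $1,091,970 − $572,700 = $519,270
Cap: 4% of $4,927,000 = $197,080
Cap at $197,080: $519,270 exceeds the cap → $197,080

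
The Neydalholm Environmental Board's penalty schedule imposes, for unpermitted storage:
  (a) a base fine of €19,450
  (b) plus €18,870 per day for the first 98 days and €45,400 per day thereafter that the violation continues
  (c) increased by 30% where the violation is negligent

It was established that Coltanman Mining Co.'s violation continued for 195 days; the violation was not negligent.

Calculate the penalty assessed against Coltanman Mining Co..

First 98 days: 98 × €18,870 = €1,849,260
Remaining days: (195 − 98) × €45,400 = €4,403,800
Per-day component: €1,849,260 + €4,403,800 = €6,253,060
Base plus per-day: €19,450 + €6,253,060 = €6,272,510
The violation was not negligent: no 30% increase.

€6,272,510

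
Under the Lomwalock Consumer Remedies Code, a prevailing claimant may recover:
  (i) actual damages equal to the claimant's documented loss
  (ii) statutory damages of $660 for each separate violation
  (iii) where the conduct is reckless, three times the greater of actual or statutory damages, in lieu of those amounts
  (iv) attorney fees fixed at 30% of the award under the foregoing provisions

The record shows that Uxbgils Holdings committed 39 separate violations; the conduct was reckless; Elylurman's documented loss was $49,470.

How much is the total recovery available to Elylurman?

Statutory damages: 39 × $660 = $25,740
Greater of actual damages ($49,470) or statutory damages ($25,740): $49,470
Trebled: 3 × $49,470 = $148,410
Attorney fees: 30% of $148,410 = $44,523
Total recovery: $148,410 + $44,523 = $192,933

$192,933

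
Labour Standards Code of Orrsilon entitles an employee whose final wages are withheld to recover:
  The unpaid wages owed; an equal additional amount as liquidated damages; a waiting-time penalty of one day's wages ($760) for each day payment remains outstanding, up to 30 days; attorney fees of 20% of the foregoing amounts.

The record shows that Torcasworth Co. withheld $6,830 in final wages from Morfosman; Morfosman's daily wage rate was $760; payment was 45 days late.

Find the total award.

$43,752

Liquidated damages (equal amount): $6,830
Penalty days: min(45, 30) = 30
Waiting-time penalty: 30 × $760 = $22,800
Subtotal: $6,830 + $6,830 + $22,800 = $36,460
Attorney fees: 20% of $36,460 = $7,292
Total award: $36,460 + $7,292 = $43,752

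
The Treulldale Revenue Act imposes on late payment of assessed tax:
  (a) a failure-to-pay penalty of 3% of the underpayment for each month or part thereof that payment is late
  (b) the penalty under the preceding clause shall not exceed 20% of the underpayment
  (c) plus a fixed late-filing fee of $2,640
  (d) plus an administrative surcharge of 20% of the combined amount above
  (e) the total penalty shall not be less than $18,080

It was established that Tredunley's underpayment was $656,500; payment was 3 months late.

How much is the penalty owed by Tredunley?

Penalty: $74,070

Accrued rate: 3% × 3 = 9%, capped at 20% → 9%
Failure-to-pay penalty: 9% of $656,500 = $59,085
Penalty before surcharge: $59,085 + $2,640 = $61,725
Administrative surcharge: 20% of $61,725 = $12,345
Total penalty: $61,725 + $12,345 = $74,070
Minimum $18,080: $74,070 meets the minimum, no increase.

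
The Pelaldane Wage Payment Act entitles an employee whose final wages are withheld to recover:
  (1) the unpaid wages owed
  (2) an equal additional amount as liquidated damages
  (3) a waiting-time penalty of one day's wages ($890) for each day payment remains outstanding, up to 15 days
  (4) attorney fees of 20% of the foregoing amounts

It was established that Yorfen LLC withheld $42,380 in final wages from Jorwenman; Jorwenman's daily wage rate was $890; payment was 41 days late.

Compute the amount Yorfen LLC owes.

$117,732

Liquidated damages (equal amount): $42,380
Penalty days: min(41, 15) = 15
Waiting-time penalty: 15 × $890 = $13,350
Subtotal: $42,380 + $42,380 + $13,350 = $98,110
Attorney fees: 20% of $98,110 = $19,622
Total award: $98,110 + $19,622 = $117,732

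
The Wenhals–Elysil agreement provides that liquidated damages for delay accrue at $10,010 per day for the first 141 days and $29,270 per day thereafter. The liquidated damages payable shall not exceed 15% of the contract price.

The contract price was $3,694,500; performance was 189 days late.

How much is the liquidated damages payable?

First 141 days: 141 × $10,010 = $1,411,410
Remaining days: (189 − 141) × $29,270 = $1,404,960
Accrued per-day damages: $1,411,410 + $1,404,960 = $2,816,370
Cap: 15% of $3,694,500 = $554,175
Cap at $554,175: $2,816,370 exceeds the cap → $554,175

$554,175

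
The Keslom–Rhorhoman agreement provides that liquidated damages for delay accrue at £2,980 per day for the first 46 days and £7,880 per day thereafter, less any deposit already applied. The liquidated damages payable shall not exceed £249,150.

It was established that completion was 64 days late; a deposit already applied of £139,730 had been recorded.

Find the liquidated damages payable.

Liquidated damages: £139,190

First 46 days: 46 × £2,980 = £137,080
Remaining days: (64 − 46) × £7,880 = £141,840
Accrued per-day damages: £137,080 + £141,840 = £278,920
Less deposit already applied: £278,920 − £139,730 = £139,190
Cap at £249,150: £139,190 is within the cap, no reduction.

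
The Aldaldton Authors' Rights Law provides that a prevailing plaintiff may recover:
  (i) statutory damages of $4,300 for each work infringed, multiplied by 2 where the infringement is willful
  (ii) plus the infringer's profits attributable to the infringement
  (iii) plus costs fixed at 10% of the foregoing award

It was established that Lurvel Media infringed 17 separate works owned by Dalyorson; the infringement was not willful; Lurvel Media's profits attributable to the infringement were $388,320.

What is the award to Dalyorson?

Statutory damages: 17 × $4,300 = $73,100
Infringement not willful: no ×2 enhancement.
Combined award: $73,100 + $388,320 = $461,420
Costs: 10% of $461,420 = $46,142
Award plus costs: $461,420 + $46,142 = $507,562

$507,562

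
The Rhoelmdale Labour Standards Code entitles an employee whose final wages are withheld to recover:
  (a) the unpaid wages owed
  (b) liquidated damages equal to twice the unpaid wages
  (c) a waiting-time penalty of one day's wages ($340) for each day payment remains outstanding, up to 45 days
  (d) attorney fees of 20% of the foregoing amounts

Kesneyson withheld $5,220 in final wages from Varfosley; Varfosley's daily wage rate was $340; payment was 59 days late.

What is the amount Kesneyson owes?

Doubled: 2 × $5,220 = $10,440
Penalty days: min(59, 45) = 45
Waiting-time penalty: 45 × $340 = $15,300
Subtotal: $5,220 + $10,440 + $15,300 = $30,960
Attorney fees: 20% of $30,960 = $6,192
Total award: $30,960 + $6,192 = $37,152

$37,152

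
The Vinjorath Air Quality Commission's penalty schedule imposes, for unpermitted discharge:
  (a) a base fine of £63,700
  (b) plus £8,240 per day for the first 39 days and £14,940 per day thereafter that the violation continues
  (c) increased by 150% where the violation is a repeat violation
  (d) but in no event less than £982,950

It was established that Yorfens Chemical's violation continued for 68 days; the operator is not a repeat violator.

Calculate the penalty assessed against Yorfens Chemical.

£982,950

First 39 days: 39 × £8,240 = £321,360
Remaining days: (68 − 39) × £14,940 = £433,260
Per-day component: £321,360 + £433,260 = £754,620
Base plus per-day: £63,700 + £754,620 = £818,320
The operator is not a repeat violator: no 150% increase.
Minimum £982,950: £818,320 is below the minimum → £982,950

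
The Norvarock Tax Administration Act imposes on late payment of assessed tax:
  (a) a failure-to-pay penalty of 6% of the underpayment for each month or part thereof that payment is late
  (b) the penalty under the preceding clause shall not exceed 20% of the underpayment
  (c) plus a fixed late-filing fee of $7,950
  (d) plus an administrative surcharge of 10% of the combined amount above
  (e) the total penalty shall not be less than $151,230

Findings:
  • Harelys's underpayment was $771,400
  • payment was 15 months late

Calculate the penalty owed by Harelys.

$178,453

Accrued rate: 6% × 15 = 90%, capped at 20% → 20%
Failure-to-pay penalty: 20% of $771,400 = $154,280
Penalty before surcharge: $154,280 + $7,950 = $162,230
Administrative surcharge: 10% of $162,230 = $16,223
Total penalty: $162,230 + $16,223 = $178,453
Minimum $151,230: $178,453 meets the minimum, no increase.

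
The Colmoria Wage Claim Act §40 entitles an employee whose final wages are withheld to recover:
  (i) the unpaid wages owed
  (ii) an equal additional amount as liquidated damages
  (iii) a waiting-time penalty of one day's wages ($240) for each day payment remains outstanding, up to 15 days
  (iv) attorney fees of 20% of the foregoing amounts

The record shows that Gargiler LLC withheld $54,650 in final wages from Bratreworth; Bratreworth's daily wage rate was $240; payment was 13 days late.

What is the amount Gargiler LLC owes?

Liquidated damages (equal amount): $54,650
Penalty days: min(13, 15) = 13
Waiting-time penalty: 13 × $240 = $3,120
Subtotal: $54,650 + $54,650 + $3,120 = $112,420
Attorney fees: 20% of $112,420 = $22,484
Total award: $112,420 + $22,484 = $134,904

$134,904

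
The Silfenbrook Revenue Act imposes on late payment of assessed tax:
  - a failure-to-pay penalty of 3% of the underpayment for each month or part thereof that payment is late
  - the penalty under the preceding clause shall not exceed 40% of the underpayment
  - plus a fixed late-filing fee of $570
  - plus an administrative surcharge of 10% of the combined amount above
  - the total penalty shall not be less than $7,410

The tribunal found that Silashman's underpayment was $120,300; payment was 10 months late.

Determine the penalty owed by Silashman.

$40,326

Accrued rate: 3% × 10 = 30%, capped at 40% → 30%
Failure-to-pay penalty: 30% of $120,300 = $36,090
Penalty before surcharge: $36,090 + $570 = $36,660
Administrative surcharge: 10% of $36,660 = $3,666
Total penalty: $36,660 + $3,666 = $40,326
Minimum $7,410: $40,326 meets the minimum, no increase.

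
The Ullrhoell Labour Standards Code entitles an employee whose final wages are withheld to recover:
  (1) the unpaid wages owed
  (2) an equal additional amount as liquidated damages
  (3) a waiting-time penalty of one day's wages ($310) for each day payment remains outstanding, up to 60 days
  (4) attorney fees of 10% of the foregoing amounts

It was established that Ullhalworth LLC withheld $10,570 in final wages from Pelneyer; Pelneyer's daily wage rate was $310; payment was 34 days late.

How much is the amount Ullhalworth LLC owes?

Liquidated damages (equal amount): $10,570
Penalty days: min(34, 60) = 34
Waiting-time penalty: 34 × $310 = $10,540
Subtotal: $10,570 + $10,570 + $10,540 = $31,680
Attorney fees: 10% of $31,680 = $3,168
Total award: $31,680 + $3,168 = $34,848

$34,848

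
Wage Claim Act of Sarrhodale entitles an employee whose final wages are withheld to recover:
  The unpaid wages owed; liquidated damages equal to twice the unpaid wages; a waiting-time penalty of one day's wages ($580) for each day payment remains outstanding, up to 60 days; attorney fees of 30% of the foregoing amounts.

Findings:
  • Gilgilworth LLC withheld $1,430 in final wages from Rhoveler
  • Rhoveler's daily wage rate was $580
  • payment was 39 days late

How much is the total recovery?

Doubled: 2 × $1,430 = $2,860
Penalty days: min(39, 60) = 39
Waiting-time penalty: 39 × $580 = $22,620
Subtotal: $1,430 + $2,860 + $22,620 = $26,910
Attorney fees: 30% of $26,910 = $8,073
Total award: $26,910 + $8,073 = $34,983

$34,983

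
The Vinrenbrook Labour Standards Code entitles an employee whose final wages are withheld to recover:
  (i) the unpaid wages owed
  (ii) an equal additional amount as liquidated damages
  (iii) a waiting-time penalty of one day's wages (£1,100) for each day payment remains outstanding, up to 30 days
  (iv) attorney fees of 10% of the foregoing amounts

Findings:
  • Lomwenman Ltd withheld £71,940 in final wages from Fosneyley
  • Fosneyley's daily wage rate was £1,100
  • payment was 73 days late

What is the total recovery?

Liquidated damages (equal amount): £71,940
Penalty days: min(73, 30) = 30
Waiting-time penalty: 30 × £1,100 = £33,000
Subtotal: £71,940 + £71,940 + £33,000 = £176,880
Attorney fees: 10% of £176,880 = £17,688
Total award: £176,880 + £17,688 = £194,568

£194,568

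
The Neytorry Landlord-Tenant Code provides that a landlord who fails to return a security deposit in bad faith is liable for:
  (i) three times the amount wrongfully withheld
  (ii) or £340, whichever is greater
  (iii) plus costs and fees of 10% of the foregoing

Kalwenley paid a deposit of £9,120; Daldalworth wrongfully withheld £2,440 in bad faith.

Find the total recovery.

Trebled: 3 × £2,440 = £7,320
Minimum £340: £7,320 meets the minimum, no increase.
Costs and fees: 10% of £7,320 = £732
Total recovery: £7,320 + £732 = £8,052

£8,052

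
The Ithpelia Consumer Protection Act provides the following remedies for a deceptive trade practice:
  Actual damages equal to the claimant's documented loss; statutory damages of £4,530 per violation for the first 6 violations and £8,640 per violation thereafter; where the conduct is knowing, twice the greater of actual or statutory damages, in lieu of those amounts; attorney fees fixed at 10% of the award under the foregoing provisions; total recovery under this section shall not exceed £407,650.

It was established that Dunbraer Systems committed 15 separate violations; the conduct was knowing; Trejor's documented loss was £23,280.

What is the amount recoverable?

First 6 violations: 6 × £4,530 = £27,180
Remaining violations: (15 − 6) × £8,640 = £77,760
Statutory damages: £27,180 + £77,760 = £104,940
Greater of actual damages (£23,280) or statutory damages (£104,940): £104,940
Doubled: 2 × £104,940 = £209,880
Attorney fees: 10% of £209,880 = £20,988
Total before cap: £209,880 + £20,988 = £230,868
Cap at £407,650: £230,868 is within the cap, no reduction.

£230,868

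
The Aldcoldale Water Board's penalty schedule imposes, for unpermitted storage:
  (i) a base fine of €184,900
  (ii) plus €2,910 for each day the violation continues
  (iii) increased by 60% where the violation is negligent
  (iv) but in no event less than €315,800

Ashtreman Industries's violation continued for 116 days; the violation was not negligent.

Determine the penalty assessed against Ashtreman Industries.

Per-day component: 116 × €2,910 = €337,560
Base plus per-day: €184,900 + €337,560 = €522,460
The violation was not negligent: no 60% increase.
Minimum €315,800: €522,460 meets the minimum, no increase.

Civil penalty: €522,460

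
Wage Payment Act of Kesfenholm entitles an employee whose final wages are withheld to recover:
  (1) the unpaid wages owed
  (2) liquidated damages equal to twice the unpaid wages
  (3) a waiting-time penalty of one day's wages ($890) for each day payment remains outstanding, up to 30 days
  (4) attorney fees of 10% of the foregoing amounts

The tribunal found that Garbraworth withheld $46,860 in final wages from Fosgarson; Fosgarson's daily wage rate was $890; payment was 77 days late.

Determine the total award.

Doubled: 2 × $46,860 = $93,720
Penalty days: min(77, 30) = 30
Waiting-time penalty: 30 × $890 = $26,700
Subtotal: $46,860 + $93,720 + $26,700 = $167,280
Attorney fees: 10% of $167,280 = $16,728
Total award: $167,280 + $16,728 = $184,008

$184,008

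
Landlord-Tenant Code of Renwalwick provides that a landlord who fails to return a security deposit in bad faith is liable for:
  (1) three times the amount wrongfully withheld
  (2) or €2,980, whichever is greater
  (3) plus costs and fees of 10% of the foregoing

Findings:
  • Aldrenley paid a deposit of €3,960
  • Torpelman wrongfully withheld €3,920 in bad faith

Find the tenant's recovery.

€12,936

Trebled: 3 × €3,920 = €11,760
Minimum €2,980: €11,760 meets the minimum, no increase.
Costs and fees: 10% of €11,760 = €1,176
Total recovery: €11,760 + €1,176 = €12,936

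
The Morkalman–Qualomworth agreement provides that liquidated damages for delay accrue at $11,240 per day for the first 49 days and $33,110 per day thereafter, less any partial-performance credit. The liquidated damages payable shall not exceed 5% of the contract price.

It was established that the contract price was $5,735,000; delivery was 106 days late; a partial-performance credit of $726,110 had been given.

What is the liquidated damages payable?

First 49 days: 49 × $11,240 = $550,760
Remaining days: (106 − 49) × $33,110 = $1,887,270
Accrued per-day damages: $550,760 + $1,887,270 = $2,438,030
Less partial-performance credit: $2,438,030 − $726,110 = $1,711,920
Cap: 5% of $5,735,000 = $286,750
Cap at $286,750: $1,711,920 exceeds the cap → $286,750

$286,750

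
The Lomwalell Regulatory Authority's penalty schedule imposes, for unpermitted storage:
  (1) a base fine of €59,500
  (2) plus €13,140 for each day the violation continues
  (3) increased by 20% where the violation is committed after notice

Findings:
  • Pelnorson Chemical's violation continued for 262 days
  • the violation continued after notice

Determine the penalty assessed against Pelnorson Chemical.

Per-day component: 262 × €13,140 = €3,442,680
Base plus per-day: €59,500 + €3,442,680 = €3,502,180
Enhancement: 20% of €3,502,180 = €700,436
Enhanced fine: €3,502,180 + €700,436 = €4,202,616

€4,202,616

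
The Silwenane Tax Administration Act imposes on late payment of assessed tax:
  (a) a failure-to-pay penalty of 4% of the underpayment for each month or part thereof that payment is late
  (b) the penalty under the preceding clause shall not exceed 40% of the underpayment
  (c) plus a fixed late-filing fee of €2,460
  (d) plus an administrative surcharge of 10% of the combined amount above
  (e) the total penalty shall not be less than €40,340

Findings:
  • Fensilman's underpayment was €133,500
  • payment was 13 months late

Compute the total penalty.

Accrued rate: 4% × 13 = 52%, capped at 40% → 40%
Failure-to-pay penalty: 40% of €133,500 = €53,400
Penalty before surcharge: €53,400 + €2,460 = €55,860
Administrative surcharge: 10% of €55,860 = €5,586
Total penalty: €55,860 + €5,586 = €61,446
Minimum €40,340: €61,446 meets the minimum, no increase.

€61,446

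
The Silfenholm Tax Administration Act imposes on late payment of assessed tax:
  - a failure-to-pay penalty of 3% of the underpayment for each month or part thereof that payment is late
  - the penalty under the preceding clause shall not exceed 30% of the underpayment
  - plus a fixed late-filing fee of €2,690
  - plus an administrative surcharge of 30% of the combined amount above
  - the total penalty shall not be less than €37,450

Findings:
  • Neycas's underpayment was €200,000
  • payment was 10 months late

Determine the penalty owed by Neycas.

Accrued rate: 3% × 10 = 30%, capped at 30% → 30%
Failure-to-pay penalty: 30% of €200,000 = €60,000
Penalty before surcharge: €60,000 + €2,690 = €62,690
Administrative surcharge: 30% of €62,690 = €18,807
Total penalty: €62,690 + €18,807 = €81,497
Minimum €37,450: €81,497 meets the minimum, no increase.

€81,497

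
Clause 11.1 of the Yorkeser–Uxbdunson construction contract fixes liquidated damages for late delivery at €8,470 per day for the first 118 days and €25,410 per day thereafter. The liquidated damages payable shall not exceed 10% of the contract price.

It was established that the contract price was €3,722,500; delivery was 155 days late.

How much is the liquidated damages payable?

€372,250

First 118 days: 118 × €8,470 = €999,460
Remaining days: (155 − 118) × €25,410 = €940,170
Accrued per-day damages: €999,460 + €940,170 = €1,939,630
Cap: 10% of €3,722,500 = €372,250
Cap at €372,250: €1,939,630 exceeds the cap → €372,250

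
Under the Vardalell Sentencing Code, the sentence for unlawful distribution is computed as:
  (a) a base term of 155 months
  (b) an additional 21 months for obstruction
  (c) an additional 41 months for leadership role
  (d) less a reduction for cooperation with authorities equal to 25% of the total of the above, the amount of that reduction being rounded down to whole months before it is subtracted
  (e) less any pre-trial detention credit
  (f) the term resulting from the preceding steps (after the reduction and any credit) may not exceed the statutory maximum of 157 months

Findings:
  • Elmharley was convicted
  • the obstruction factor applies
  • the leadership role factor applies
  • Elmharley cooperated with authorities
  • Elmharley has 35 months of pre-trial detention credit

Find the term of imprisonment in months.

Obstruction enhancement: +21 months
Leadership role enhancement: +41 months
Adjusted term: 155 months + 21 months + 41 months = 217 months
Cooperation with authorities reduction: 25% of 217 months = 54 months (rounded down)
After reduction: 217 − 54 = 163 months
Less pre-trial detention credit: 163 months − 35 months = 128 months
Cap at 157 months: 128 months is within the cap, no reduction.

128 months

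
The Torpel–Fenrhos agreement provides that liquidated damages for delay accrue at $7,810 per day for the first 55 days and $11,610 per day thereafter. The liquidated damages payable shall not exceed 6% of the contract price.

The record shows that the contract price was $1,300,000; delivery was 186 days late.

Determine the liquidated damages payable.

$78,000

First 55 days: 55 × $7,810 = $429,550
Remaining days: (186 − 55) × $11,610 = $1,520,910
Accrued per-day damages: $429,550 + $1,520,910 = $1,950,460
Cap: 6% of $1,300,000 = $78,000
Cap at $78,000: $1,950,460 exceeds the cap → $78,000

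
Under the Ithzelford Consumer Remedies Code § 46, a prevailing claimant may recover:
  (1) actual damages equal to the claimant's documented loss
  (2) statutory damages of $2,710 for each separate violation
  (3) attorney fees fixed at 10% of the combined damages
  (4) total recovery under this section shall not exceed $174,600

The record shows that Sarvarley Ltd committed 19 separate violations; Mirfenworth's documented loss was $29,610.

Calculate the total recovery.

Statutory damages: 19 × $2,710 = $51,490
Combined damages: $29,610 + $51,490 = $81,100
Attorney fees: 10% of $81,100 = $8,110
Total before cap: $81,100 + $8,110 = $89,210
Cap at $174,600: $89,210 is within the cap, no reduction.

$89,210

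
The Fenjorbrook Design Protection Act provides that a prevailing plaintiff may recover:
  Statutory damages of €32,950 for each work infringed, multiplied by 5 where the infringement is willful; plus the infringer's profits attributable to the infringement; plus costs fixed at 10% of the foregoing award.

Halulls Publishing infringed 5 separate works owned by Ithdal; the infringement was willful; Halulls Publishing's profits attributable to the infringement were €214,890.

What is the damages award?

€1,142,504

Statutory damages: 5 × €32,950 = €164,750
Multiplied by 5: 5 × €164,750 = €823,750
Combined award: €823,750 + €214,890 = €1,038,640
Costs: 10% of €1,038,640 = €103,864
Award plus costs: €1,038,640 + €103,864 = €1,142,504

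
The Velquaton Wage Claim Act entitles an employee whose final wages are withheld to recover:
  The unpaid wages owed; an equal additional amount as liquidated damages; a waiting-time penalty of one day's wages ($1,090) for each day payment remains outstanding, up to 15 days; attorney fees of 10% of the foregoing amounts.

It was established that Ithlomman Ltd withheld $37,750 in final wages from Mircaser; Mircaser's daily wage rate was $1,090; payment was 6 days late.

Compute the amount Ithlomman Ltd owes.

$90,244

Liquidated damages (equal amount): $37,750
Penalty days: min(6, 15) = 6
Waiting-time penalty: 6 × $1,090 = $6,540
Subtotal: $37,750 + $37,750 + $6,540 = $82,040
Attorney fees: 10% of $82,040 = $8,204
Total award: $82,040 + $8,204 = $90,244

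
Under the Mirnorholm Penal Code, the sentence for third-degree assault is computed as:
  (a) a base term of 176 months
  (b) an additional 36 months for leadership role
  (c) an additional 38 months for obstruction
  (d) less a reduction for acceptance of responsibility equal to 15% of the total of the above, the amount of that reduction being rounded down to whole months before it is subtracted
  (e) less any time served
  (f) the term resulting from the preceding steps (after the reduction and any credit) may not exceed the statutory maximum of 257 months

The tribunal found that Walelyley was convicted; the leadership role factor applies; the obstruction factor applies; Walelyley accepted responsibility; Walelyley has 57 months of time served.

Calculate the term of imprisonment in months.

156 months

Leadership role enhancement: +36 months
Obstruction enhancement: +38 months
Adjusted term: 176 months + 36 months + 38 months = 250 months
Acceptance of responsibility reduction: 15% of 250 months = 37 months (rounded down)
After reduction: 250 − 37 = 213 months
Less time served: 213 months − 57 months = 156 months
Cap at 257 months: 156 months is within the cap, no reduction.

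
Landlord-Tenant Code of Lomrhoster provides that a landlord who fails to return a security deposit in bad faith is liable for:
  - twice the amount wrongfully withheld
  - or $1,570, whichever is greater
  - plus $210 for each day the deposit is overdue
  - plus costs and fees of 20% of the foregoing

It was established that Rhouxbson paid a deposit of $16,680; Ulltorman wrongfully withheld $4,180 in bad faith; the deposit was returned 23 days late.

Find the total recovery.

$15,828

Doubled: 2 × $4,180 = $8,360
Minimum $1,570: $8,360 meets the minimum, no increase.
Late-return penalty: 23 × $210 = $4,830
Damages plus late penalty: $8,360 + $4,830 = $13,190
Costs and fees: 20% of $13,190 = $2,638
Total recovery: $13,190 + $2,638 = $15,828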